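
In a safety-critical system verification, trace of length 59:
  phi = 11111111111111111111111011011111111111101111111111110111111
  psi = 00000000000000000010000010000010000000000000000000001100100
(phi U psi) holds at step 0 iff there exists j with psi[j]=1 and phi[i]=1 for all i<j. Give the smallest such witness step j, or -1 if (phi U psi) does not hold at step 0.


(phi U psi) at 0: need smallest j with psi[j]=1 and phi[i]=1 for all i in [0,j).
Scan from step 0:
  step 0: phi=1, psi=0 -> continue
  step 1: phi=1, psi=0 -> continue
  step 2: phi=1, psi=0 -> continue
  step 3: phi=1, psi=0 -> continue
  step 18: psi=1 and phi held for [0,18) -> witness found
Witness step = 18

18


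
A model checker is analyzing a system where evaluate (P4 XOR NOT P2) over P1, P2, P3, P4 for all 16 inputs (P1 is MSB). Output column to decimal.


Formula: (P4 XOR NOT P2) over P1, P2, P3, P4 (16 rows)
Evaluate each row (bits = P1,P2,P3,P4, MSB first):
  row 0 [0000]: (0 XOR NOT 0) -> 1
  row 1 [0001]: (1 XOR NOT 0) -> 0
  row 2 [0010]: (0 XOR NOT 0) -> 1
  row 3 [0011]: (1 XOR NOT 0) -> 0
  row 4 [0100]: (0 XOR NOT 1) -> 0
  row 5 [0101]: (1 XOR NOT 1) -> 1
  row 6 [0110]: (0 XOR NOT 1) -> 0
  row 7 [0111]: (1 XOR NOT 1) -> 1
  row 8 [1000]: (0 XOR NOT 0) -> 1
  row 9 [1001]: (1 XOR NOT 0) -> 0
  row 10 [1010]: (0 XOR NOT 0) -> 1
  row 11 [1011]: (1 XOR NOT 0) -> 0
  row 12 [1100]: (0 XOR NOT 1) -> 0
  row 13 [1101]: (1 XOR NOT 1) -> 1
  row 14 [1110]: (0 XOR NOT 1) -> 0
  row 15 [1111]: (1 XOR NOT 1) -> 1
Full result column, 4 rows per line (P1,P2 fixed per line; P3,P4 runs 00..11 left to right):
  rows 0-3 [P1,P2=00]: 1010  = hex A
  rows 4-7 [P1,P2=01]: 0101  = hex 5
  rows 8-11 [P1,P2=10]: 1010  = hex A
  rows 12-15 [P1,P2=11]: 0101  = hex 5
Output column (row 0 .. row 15) = 1010010110100101
Output column grouped in 4s = 1010 0101 1010 0101 = 0xA5A5
Convert to decimal digit by digit (value = value*16 + digit):
  A -> 10
  10*16 + 5 = 165
  165*16 + 10 (A) = 2650
  2650*16 + 5 = 42405
Decimal = 42405

42405


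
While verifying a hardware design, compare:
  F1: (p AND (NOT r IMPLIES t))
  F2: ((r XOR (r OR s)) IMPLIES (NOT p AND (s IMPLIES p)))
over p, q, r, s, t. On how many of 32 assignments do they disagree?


F1 = (p AND (NOT r IMPLIES t))
F2 = ((r XOR (r OR s)) IMPLIES (NOT p AND (s IMPLIES p)))
Evaluate both on each of 32 rows (bits = p,q,r,s,t):
  row 0 [00000]: F1=0 F2=1 (differ) -> 1
  row 1 [00001]: F1=0 F2=1 (differ) -> 1
  row 2 [00010]: F1=0 F2=0 -> 0
  row 3 [00011]: F1=0 F2=0 -> 0
  row 4 [00100]: F1=0 F2=1 (differ) -> 1
  row 5 [00101]: F1=0 F2=1 (differ) -> 1
  row 6 [00110]: F1=0 F2=1 (differ) -> 1
  row 7 [00111]: F1=0 F2=1 (differ) -> 1
  row 8 [01000]: F1=0 F2=1 (differ) -> 1
  row 9 [01001]: F1=0 F2=1 (differ) -> 1
  row 10 [01010]: F1=0 F2=0 -> 0
  row 11 [01011]: F1=0 F2=0 -> 0
  row 12 [01100]: F1=0 F2=1 (differ) -> 1
  row 13 [01101]: F1=0 F2=1 (differ) -> 1
  row 14 [01110]: F1=0 F2=1 (differ) -> 1
  row 15 [01111]: F1=0 F2=1 (differ) -> 1
  row 16 [10000]: F1=0 F2=1 (differ) -> 1
  row 17 [10001]: F1=1 F2=1 -> 0
  row 18 [10010]: F1=0 F2=0 -> 0
  row 19 [10011]: F1=1 F2=0 (differ) -> 1
  row 20 [10100]: F1=1 F2=1 -> 0
  row 21 [10101]: F1=1 F2=1 -> 0
  row 22 [10110]: F1=1 F2=1 -> 0
  row 23 [10111]: F1=1 F2=1 -> 0
  row 24 [11000]: F1=0 F2=1 (differ) -> 1
  row 25 [11001]: F1=1 F2=1 -> 0
  row 26 [11010]: F1=0 F2=0 -> 0
  row 27 [11011]: F1=1 F2=0 (differ) -> 1
  row 28 [11100]: F1=1 F2=1 -> 0
  row 29 [11101]: F1=1 F2=1 -> 0
  row 30 [11110]: F1=1 F2=1 -> 0
  row 31 [11111]: F1=1 F2=1 -> 0
Full result column, 8 rows per line (p,q fixed per line; r,s,t runs 000..111 left to right):
  rows 0-7 [p,q=00]: 11001111  (ones: 6)
  rows 8-15 [p,q=01]: 11001111  (ones: 6)
  rows 16-23 [p,q=10]: 10010000  (ones: 2)
  rows 24-31 [p,q=11]: 10010000  (ones: 2)
Disagreements = 6+6+2+2 = 16

16


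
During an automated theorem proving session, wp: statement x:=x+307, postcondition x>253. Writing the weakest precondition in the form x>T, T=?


Formula: wp(x:=E, P) = P[E/x] (substitute E for x in postcondition)
Step 1: Postcondition: x>253
Step 2: Substitute x+307 for x: x+307>253
Step 3: Solve for x: x > 253-307 = -54

-54


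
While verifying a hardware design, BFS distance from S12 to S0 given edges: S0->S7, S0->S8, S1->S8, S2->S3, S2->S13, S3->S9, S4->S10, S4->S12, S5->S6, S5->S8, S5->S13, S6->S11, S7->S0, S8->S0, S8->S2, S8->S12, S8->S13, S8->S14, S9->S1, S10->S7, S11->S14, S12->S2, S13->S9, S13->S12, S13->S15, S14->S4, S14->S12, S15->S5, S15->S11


BFS layer-by-layer from S12:
  dist 0: {S12}
  dist 1: {S2}
  dist 2: {S3, S13}
  dist 3: {S9, S15}
  dist 4: {S1, S5, S11}
  dist 5: {S6, S8, S14}
  dist 6: {S0, S4}
  -> S0 reached at distance 6
Shortest path length = 6

6


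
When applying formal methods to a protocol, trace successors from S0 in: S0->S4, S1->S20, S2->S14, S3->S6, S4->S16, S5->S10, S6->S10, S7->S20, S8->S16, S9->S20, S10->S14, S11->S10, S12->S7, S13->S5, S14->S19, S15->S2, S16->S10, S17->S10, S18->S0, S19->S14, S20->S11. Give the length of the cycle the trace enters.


Trace from S0 until a state repeats:
  S0 -> S4 -> S16 -> S10 -> S14 -> S19 -> S14
S14 first seen at step 4, revisited at step 6.
Cycle length = 6 - 4 = 2

2


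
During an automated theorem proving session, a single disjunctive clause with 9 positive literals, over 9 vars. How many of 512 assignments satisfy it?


Step 1: Total=2^9=512
Step 2: Unsat when all 9 false: 2^0=1
Step 3: Sat=512-1=511

511


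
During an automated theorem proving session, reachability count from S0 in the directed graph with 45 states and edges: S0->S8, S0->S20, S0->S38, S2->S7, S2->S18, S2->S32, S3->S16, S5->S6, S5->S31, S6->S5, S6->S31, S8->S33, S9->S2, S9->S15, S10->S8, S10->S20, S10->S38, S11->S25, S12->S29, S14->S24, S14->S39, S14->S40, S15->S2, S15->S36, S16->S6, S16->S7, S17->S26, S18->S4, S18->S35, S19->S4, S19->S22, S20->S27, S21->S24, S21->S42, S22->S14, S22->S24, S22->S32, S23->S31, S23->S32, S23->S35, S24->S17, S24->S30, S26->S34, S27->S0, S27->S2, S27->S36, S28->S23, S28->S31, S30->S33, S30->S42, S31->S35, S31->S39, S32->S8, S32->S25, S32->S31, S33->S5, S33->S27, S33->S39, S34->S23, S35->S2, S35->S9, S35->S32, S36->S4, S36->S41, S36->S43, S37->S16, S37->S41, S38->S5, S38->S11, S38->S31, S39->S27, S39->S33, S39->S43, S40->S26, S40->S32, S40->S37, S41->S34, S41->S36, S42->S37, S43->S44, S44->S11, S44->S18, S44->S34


BFS from S0:
  layer 0: {S0}
  layer 1: {S8, S20, S38}
  layer 2: {S5, S11, S27, S31, S33}
  layer 3: {S2, S6, S25, S35, S36, S39}
  layer 4: {S4, S7, S9, S18, S32, S41, S43}
  layer 5: {S15, S34, S44}
  layer 6: {S23}
Reachable set: {S0, S2, S4, S5, S6, S7, S8, S9, S11, S15, S18, S20, S23, S25, S27, S31, S32, S33, S34, S35, S36, S38, S39, S41, S43, S44}
Count = 26

26


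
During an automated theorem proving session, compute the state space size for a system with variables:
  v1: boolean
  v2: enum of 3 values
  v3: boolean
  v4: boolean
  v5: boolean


State space = product of domain sizes of all variables.
Domain sizes:
  v1 (boolean): 2
  v2 (enum of 3 values): 3
  v3 (boolean): 2
  v4 (boolean): 2
  v5 (boolean): 2
Product = 2 * 3 * 2 * 2 * 2 = 48

48


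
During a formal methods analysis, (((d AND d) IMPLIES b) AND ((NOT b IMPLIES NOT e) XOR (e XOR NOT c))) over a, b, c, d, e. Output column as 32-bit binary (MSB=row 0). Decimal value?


Formula: (((d AND d) IMPLIES b) AND ((NOT b IMPLIES NOT e) XOR (e XOR NOT c))) over a, b, c, d, e (32 rows)
Evaluate each row (bits = a,b,c,d,e, MSB first):
  row 0 [00000]: (((0 AND 0) IMPLIES 0) AND ((NOT 0 IMPLIES NOT 0) XOR (0 XOR NOT 0))) -> 0
  row 1 [00001]: (((0 AND 0) IMPLIES 0) AND ((NOT 0 IMPLIES NOT 1) XOR (1 XOR NOT 0))) -> 0
  row 2 [00010]: (((1 AND 1) IMPLIES 0) AND ((NOT 0 IMPLIES NOT 0) XOR (0 XOR NOT 0))) -> 0
  row 3 [00011]: (((1 AND 1) IMPLIES 0) AND ((NOT 0 IMPLIES NOT 1) XOR (1 XOR NOT 0))) -> 0
  row 4 [00100]: (((0 AND 0) IMPLIES 0) AND ((NOT 0 IMPLIES NOT 0) XOR (0 XOR NOT 1))) -> 1
  row 5 [00101]: (((0 AND 0) IMPLIES 0) AND ((NOT 0 IMPLIES NOT 1) XOR (1 XOR NOT 1))) -> 1
  row 6 [00110]: (((1 AND 1) IMPLIES 0) AND ((NOT 0 IMPLIES NOT 0) XOR (0 XOR NOT 1))) -> 0
  row 7 [00111]: (((1 AND 1) IMPLIES 0) AND ((NOT 0 IMPLIES NOT 1) XOR (1 XOR NOT 1))) -> 0
  row 8 [01000]: (((0 AND 0) IMPLIES 1) AND ((NOT 1 IMPLIES NOT 0) XOR (0 XOR NOT 0))) -> 0
  row 9 [01001]: (((0 AND 0) IMPLIES 1) AND ((NOT 1 IMPLIES NOT 1) XOR (1 XOR NOT 0))) -> 1
  row 10 [01010]: (((1 AND 1) IMPLIES 1) AND ((NOT 1 IMPLIES NOT 0) XOR (0 XOR NOT 0))) -> 0
  row 11 [01011]: (((1 AND 1) IMPLIES 1) AND ((NOT 1 IMPLIES NOT 1) XOR (1 XOR NOT 0))) -> 1
  row 12 [01100]: (((0 AND 0) IMPLIES 1) AND ((NOT 1 IMPLIES NOT 0) XOR (0 XOR NOT 1))) -> 1
  row 13 [01101]: (((0 AND 0) IMPLIES 1) AND ((NOT 1 IMPLIES NOT 1) XOR (1 XOR NOT 1))) -> 0
  row 14 [01110]: (((1 AND 1) IMPLIES 1) AND ((NOT 1 IMPLIES NOT 0) XOR (0 XOR NOT 1))) -> 1
  row 15 [01111]: (((1 AND 1) IMPLIES 1) AND ((NOT 1 IMPLIES NOT 1) XOR (1 XOR NOT 1))) -> 0
  row 16 [10000]: (((0 AND 0) IMPLIES 0) AND ((NOT 0 IMPLIES NOT 0) XOR (0 XOR NOT 0))) -> 0
  row 17 [10001]: (((0 AND 0) IMPLIES 0) AND ((NOT 0 IMPLIES NOT 1) XOR (1 XOR NOT 0))) -> 0
  row 18 [10010]: (((1 AND 1) IMPLIES 0) AND ((NOT 0 IMPLIES NOT 0) XOR (0 XOR NOT 0))) -> 0
  row 19 [10011]: (((1 AND 1) IMPLIES 0) AND ((NOT 0 IMPLIES NOT 1) XOR (1 XOR NOT 0))) -> 0
  row 20 [10100]: (((0 AND 0) IMPLIES 0) AND ((NOT 0 IMPLIES NOT 0) XOR (0 XOR NOT 1))) -> 1
  row 21 [10101]: (((0 AND 0) IMPLIES 0) AND ((NOT 0 IMPLIES NOT 1) XOR (1 XOR NOT 1))) -> 1
  row 22 [10110]: (((1 AND 1) IMPLIES 0) AND ((NOT 0 IMPLIES NOT 0) XOR (0 XOR NOT 1))) -> 0
  row 23 [10111]: (((1 AND 1) IMPLIES 0) AND ((NOT 0 IMPLIES NOT 1) XOR (1 XOR NOT 1))) -> 0
  row 24 [11000]: (((0 AND 0) IMPLIES 1) AND ((NOT 1 IMPLIES NOT 0) XOR (0 XOR NOT 0))) -> 0
  row 25 [11001]: (((0 AND 0) IMPLIES 1) AND ((NOT 1 IMPLIES NOT 1) XOR (1 XOR NOT 0))) -> 1
  row 26 [11010]: (((1 AND 1) IMPLIES 1) AND ((NOT 1 IMPLIES NOT 0) XOR (0 XOR NOT 0))) -> 0
  row 27 [11011]: (((1 AND 1) IMPLIES 1) AND ((NOT 1 IMPLIES NOT 1) XOR (1 XOR NOT 0))) -> 1
  row 28 [11100]: (((0 AND 0) IMPLIES 1) AND ((NOT 1 IMPLIES NOT 0) XOR (0 XOR NOT 1))) -> 1
  row 29 [11101]: (((0 AND 0) IMPLIES 1) AND ((NOT 1 IMPLIES NOT 1) XOR (1 XOR NOT 1))) -> 0
  row 30 [11110]: (((1 AND 1) IMPLIES 1) AND ((NOT 1 IMPLIES NOT 0) XOR (0 XOR NOT 1))) -> 1
  row 31 [11111]: (((1 AND 1) IMPLIES 1) AND ((NOT 1 IMPLIES NOT 1) XOR (1 XOR NOT 1))) -> 0
Full result column, 4 rows per line (a,b,c fixed per line; d,e runs 00..11 left to right):
  rows 0-3 [a,b,c=000]: 0000  = hex 0
  rows 4-7 [a,b,c=001]: 1100  = hex C
  rows 8-11 [a,b,c=010]: 0101  = hex 5
  rows 12-15 [a,b,c=011]: 1010  = hex A
  rows 16-19 [a,b,c=100]: 0000  = hex 0
  rows 20-23 [a,b,c=101]: 1100  = hex C
  rows 24-27 [a,b,c=110]: 0101  = hex 5
  rows 28-31 [a,b,c=111]: 1010  = hex A
Output column (row 0 .. row 31) = 00001100010110100000110001011010
Output column grouped in 4s = 0000 1100 0101 1010 0000 1100 0101 1010 = 0x0C5A0C5A
Convert to decimal digit by digit (value = value*16 + digit):
  0 -> 0
  0*16 + 12 (C) = 12
  12*16 + 5 = 197
  197*16 + 10 (A) = 3162
  3162*16 + 0 = 50592
  50592*16 + 12 (C) = 809484
  809484*16 + 5 = 12951749
  12951749*16 + 10 (A) = 207227994
Decimal = 207227994

207227994


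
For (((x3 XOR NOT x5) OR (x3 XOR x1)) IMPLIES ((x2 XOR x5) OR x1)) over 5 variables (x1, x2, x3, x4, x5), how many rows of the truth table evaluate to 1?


Formula: (((x3 XOR NOT x5) OR (x3 XOR x1)) IMPLIES ((x2 XOR x5) OR x1)) over 5 vars (32 rows)
Evaluate each row (x1, x2, x3, x4, x5 as bits, MSB first):
  row 0 [00000]: (((0 XOR NOT 0) OR (0 XOR 0)) IMPLIES ((0 XOR 0) OR 0)) -> 0
  row 1 [00001]: (((0 XOR NOT 1) OR (0 XOR 0)) IMPLIES ((0 XOR 1) OR 0)) -> 1
  row 2 [00010]: (((0 XOR NOT 0) OR (0 XOR 0)) IMPLIES ((0 XOR 0) OR 0)) -> 0
  row 3 [00011]: (((0 XOR NOT 1) OR (0 XOR 0)) IMPLIES ((0 XOR 1) OR 0)) -> 1
  row 4 [00100]: (((1 XOR NOT 0) OR (1 XOR 0)) IMPLIES ((0 XOR 0) OR 0)) -> 0
  row 5 [00101]: (((1 XOR NOT 1) OR (1 XOR 0)) IMPLIES ((0 XOR 1) OR 0)) -> 1
  row 6 [00110]: (((1 XOR NOT 0) OR (1 XOR 0)) IMPLIES ((0 XOR 0) OR 0)) -> 0
  row 7 [00111]: (((1 XOR NOT 1) OR (1 XOR 0)) IMPLIES ((0 XOR 1) OR 0)) -> 1
  row 8 [01000]: (((0 XOR NOT 0) OR (0 XOR 0)) IMPLIES ((1 XOR 0) OR 0)) -> 1
  row 9 [01001]: (((0 XOR NOT 1) OR (0 XOR 0)) IMPLIES ((1 XOR 1) OR 0)) -> 1
  row 10 [01010]: (((0 XOR NOT 0) OR (0 XOR 0)) IMPLIES ((1 XOR 0) OR 0)) -> 1
  row 11 [01011]: (((0 XOR NOT 1) OR (0 XOR 0)) IMPLIES ((1 XOR 1) OR 0)) -> 1
  row 12 [01100]: (((1 XOR NOT 0) OR (1 XOR 0)) IMPLIES ((1 XOR 0) OR 0)) -> 1
  row 13 [01101]: (((1 XOR NOT 1) OR (1 XOR 0)) IMPLIES ((1 XOR 1) OR 0)) -> 0
  row 14 [01110]: (((1 XOR NOT 0) OR (1 XOR 0)) IMPLIES ((1 XOR 0) OR 0)) -> 1
  row 15 [01111]: (((1 XOR NOT 1) OR (1 XOR 0)) IMPLIES ((1 XOR 1) OR 0)) -> 0
  row 16 [10000]: (((0 XOR NOT 0) OR (0 XOR 1)) IMPLIES ((0 XOR 0) OR 1)) -> 1
  row 17 [10001]: (((0 XOR NOT 1) OR (0 XOR 1)) IMPLIES ((0 XOR 1) OR 1)) -> 1
  row 18 [10010]: (((0 XOR NOT 0) OR (0 XOR 1)) IMPLIES ((0 XOR 0) OR 1)) -> 1
  row 19 [10011]: (((0 XOR NOT 1) OR (0 XOR 1)) IMPLIES ((0 XOR 1) OR 1)) -> 1
  row 20 [10100]: (((1 XOR NOT 0) OR (1 XOR 1)) IMPLIES ((0 XOR 0) OR 1)) -> 1
  row 21 [10101]: (((1 XOR NOT 1) OR (1 XOR 1)) IMPLIES ((0 XOR 1) OR 1)) -> 1
  row 22 [10110]: (((1 XOR NOT 0) OR (1 XOR 1)) IMPLIES ((0 XOR 0) OR 1)) -> 1
  row 23 [10111]: (((1 XOR NOT 1) OR (1 XOR 1)) IMPLIES ((0 XOR 1) OR 1)) -> 1
  row 24 [11000]: (((0 XOR NOT 0) OR (0 XOR 1)) IMPLIES ((1 XOR 0) OR 1)) -> 1
  row 25 [11001]: (((0 XOR NOT 1) OR (0 XOR 1)) IMPLIES ((1 XOR 1) OR 1)) -> 1
  row 26 [11010]: (((0 XOR NOT 0) OR (0 XOR 1)) IMPLIES ((1 XOR 0) OR 1)) -> 1
  row 27 [11011]: (((0 XOR NOT 1) OR (0 XOR 1)) IMPLIES ((1 XOR 1) OR 1)) -> 1
  row 28 [11100]: (((1 XOR NOT 0) OR (1 XOR 1)) IMPLIES ((1 XOR 0) OR 1)) -> 1
  row 29 [11101]: (((1 XOR NOT 1) OR (1 XOR 1)) IMPLIES ((1 XOR 1) OR 1)) -> 1
  row 30 [11110]: (((1 XOR NOT 0) OR (1 XOR 1)) IMPLIES ((1 XOR 0) OR 1)) -> 1
  row 31 [11111]: (((1 XOR NOT 1) OR (1 XOR 1)) IMPLIES ((1 XOR 1) OR 1)) -> 1
Full result column, 8 rows per line (x1,x2 fixed per line; x3,x4,x5 runs 000..111 left to right):
  rows 0-7 [x1,x2=00]: 01010101  (ones: 4)
  rows 8-15 [x1,x2=01]: 11111010  (ones: 6)
  rows 16-23 [x1,x2=10]: 11111111  (ones: 8)
  rows 24-31 [x1,x2=11]: 11111111  (ones: 8)
Count of 1-rows = 4+6+8+8 = 26

26


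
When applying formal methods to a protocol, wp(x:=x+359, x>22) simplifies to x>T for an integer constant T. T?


Formula: wp(x:=E, P) = P[E/x] (substitute E for x in postcondition)
Step 1: Postcondition: x>22
Step 2: Substitute x+359 for x: x+359>22
Step 3: Solve for x: x > 22-359 = -337

-337


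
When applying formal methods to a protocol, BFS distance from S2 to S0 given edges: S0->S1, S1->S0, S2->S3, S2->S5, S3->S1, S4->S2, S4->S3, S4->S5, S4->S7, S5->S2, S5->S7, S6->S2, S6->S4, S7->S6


BFS layer-by-layer from S2:
  dist 0: {S2}
  dist 1: {S3, S5}
  dist 2: {S1, S7}
  dist 3: {S0, S6}
  -> S0 reached at distance 3
Shortest path length = 3

3


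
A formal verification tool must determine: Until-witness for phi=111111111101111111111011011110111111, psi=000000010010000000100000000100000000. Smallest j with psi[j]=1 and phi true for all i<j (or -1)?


(phi U psi) at 0: need smallest j with psi[j]=1 and phi[i]=1 for all i in [0,j).
Scan from step 0:
  step 0: phi=1, psi=0 -> continue
  step 1: phi=1, psi=0 -> continue
  step 2: phi=1, psi=0 -> continue
  step 3: phi=1, psi=0 -> continue
  step 7: psi=1 and phi held for [0,7) -> witness found
Witness step = 7

7


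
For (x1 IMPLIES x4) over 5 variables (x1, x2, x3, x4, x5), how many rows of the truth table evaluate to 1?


Formula: (x1 IMPLIES x4) over 5 vars (32 rows)
Evaluate each row (x1, x2, x3, x4, x5 as bits, MSB first):
  row 0 [00000]: (0 IMPLIES 0) -> 1
  row 1 [00001]: (0 IMPLIES 0) -> 1
  row 2 [00010]: (0 IMPLIES 1) -> 1
  row 3 [00011]: (0 IMPLIES 1) -> 1
  row 4 [00100]: (0 IMPLIES 0) -> 1
  row 5 [00101]: (0 IMPLIES 0) -> 1
  row 6 [00110]: (0 IMPLIES 1) -> 1
  row 7 [00111]: (0 IMPLIES 1) -> 1
  row 8 [01000]: (0 IMPLIES 0) -> 1
  row 9 [01001]: (0 IMPLIES 0) -> 1
  row 10 [01010]: (0 IMPLIES 1) -> 1
  row 11 [01011]: (0 IMPLIES 1) -> 1
  row 12 [01100]: (0 IMPLIES 0) -> 1
  row 13 [01101]: (0 IMPLIES 0) -> 1
  row 14 [01110]: (0 IMPLIES 1) -> 1
  row 15 [01111]: (0 IMPLIES 1) -> 1
  row 16 [10000]: (1 IMPLIES 0) -> 0
  row 17 [10001]: (1 IMPLIES 0) -> 0
  row 18 [10010]: (1 IMPLIES 1) -> 1
  row 19 [10011]: (1 IMPLIES 1) -> 1
  row 20 [10100]: (1 IMPLIES 0) -> 0
  row 21 [10101]: (1 IMPLIES 0) -> 0
  row 22 [10110]: (1 IMPLIES 1) -> 1
  row 23 [10111]: (1 IMPLIES 1) -> 1
  row 24 [11000]: (1 IMPLIES 0) -> 0
  row 25 [11001]: (1 IMPLIES 0) -> 0
  row 26 [11010]: (1 IMPLIES 1) -> 1
  row 27 [11011]: (1 IMPLIES 1) -> 1
  row 28 [11100]: (1 IMPLIES 0) -> 0
  row 29 [11101]: (1 IMPLIES 0) -> 0
  row 30 [11110]: (1 IMPLIES 1) -> 1
  row 31 [11111]: (1 IMPLIES 1) -> 1
Full result column, 8 rows per line (x1,x2 fixed per line; x3,x4,x5 runs 000..111 left to right):
  rows 0-7 [x1,x2=00]: 11111111  (ones: 8)
  rows 8-15 [x1,x2=01]: 11111111  (ones: 8)
  rows 16-23 [x1,x2=10]: 00110011  (ones: 4)
  rows 24-31 [x1,x2=11]: 00110011  (ones: 4)
Count of 1-rows = 8+8+4+4 = 24

24


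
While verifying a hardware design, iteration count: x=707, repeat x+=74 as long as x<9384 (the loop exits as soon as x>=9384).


Step 1: x goes from 707 toward 9384 by 74; the body runs while x<9384, so iterations = ceil((bound-start)/step)
Step 2: Distance=8677
Step 3: ceil(8677/74)=118

118


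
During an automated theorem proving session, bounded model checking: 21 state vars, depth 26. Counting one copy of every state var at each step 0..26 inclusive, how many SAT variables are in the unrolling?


BMC unrolls to depth k, creating one copy of each state var for steps 0..k.
Step count = 26 + 1 = 27 (steps 0 through 26)
Vars per step = 21
Total = 21 * 27 = 567

567


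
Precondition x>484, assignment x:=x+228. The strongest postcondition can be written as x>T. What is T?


Formula: sp(P, x:=E) = exists old_x. (x = E[old_x/x]) AND P[old_x/x] (old_x is the value of x before the assignment; eliminate old_x by solving x = E[old_x/x] for old_x)
Step 1: Precondition P: x>484, i.e. old_x > 484
Step 2: Assignment gives x = old_x + 228, so old_x = x - 228
Step 3: Substitute into P: x - 228 > 484
Step 4: Simplify: x > 484+228 = 712

712


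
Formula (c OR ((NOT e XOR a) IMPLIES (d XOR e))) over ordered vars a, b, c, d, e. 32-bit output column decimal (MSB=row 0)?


Formula: (c OR ((NOT e XOR a) IMPLIES (d XOR e))) over a, b, c, d, e (32 rows)
Evaluate each row (bits = a,b,c,d,e, MSB first):
  row 0 [00000]: (0 OR ((NOT 0 XOR 0) IMPLIES (0 XOR 0))) -> 0
  row 1 [00001]: (0 OR ((NOT 1 XOR 0) IMPLIES (0 XOR 1))) -> 1
  row 2 [00010]: (0 OR ((NOT 0 XOR 0) IMPLIES (1 XOR 0))) -> 1
  row 3 [00011]: (0 OR ((NOT 1 XOR 0) IMPLIES (1 XOR 1))) -> 1
  row 4 [00100]: (1 OR ((NOT 0 XOR 0) IMPLIES (0 XOR 0))) -> 1
  row 5 [00101]: (1 OR ((NOT 1 XOR 0) IMPLIES (0 XOR 1))) -> 1
  row 6 [00110]: (1 OR ((NOT 0 XOR 0) IMPLIES (1 XOR 0))) -> 1
  row 7 [00111]: (1 OR ((NOT 1 XOR 0) IMPLIES (1 XOR 1))) -> 1
  row 8 [01000]: (0 OR ((NOT 0 XOR 0) IMPLIES (0 XOR 0))) -> 0
  row 9 [01001]: (0 OR ((NOT 1 XOR 0) IMPLIES (0 XOR 1))) -> 1
  row 10 [01010]: (0 OR ((NOT 0 XOR 0) IMPLIES (1 XOR 0))) -> 1
  row 11 [01011]: (0 OR ((NOT 1 XOR 0) IMPLIES (1 XOR 1))) -> 1
  row 12 [01100]: (1 OR ((NOT 0 XOR 0) IMPLIES (0 XOR 0))) -> 1
  row 13 [01101]: (1 OR ((NOT 1 XOR 0) IMPLIES (0 XOR 1))) -> 1
  row 14 [01110]: (1 OR ((NOT 0 XOR 0) IMPLIES (1 XOR 0))) -> 1
  row 15 [01111]: (1 OR ((NOT 1 XOR 0) IMPLIES (1 XOR 1))) -> 1
  row 16 [10000]: (0 OR ((NOT 0 XOR 1) IMPLIES (0 XOR 0))) -> 1
  row 17 [10001]: (0 OR ((NOT 1 XOR 1) IMPLIES (0 XOR 1))) -> 1
  row 18 [10010]: (0 OR ((NOT 0 XOR 1) IMPLIES (1 XOR 0))) -> 1
  row 19 [10011]: (0 OR ((NOT 1 XOR 1) IMPLIES (1 XOR 1))) -> 0
  row 20 [10100]: (1 OR ((NOT 0 XOR 1) IMPLIES (0 XOR 0))) -> 1
  row 21 [10101]: (1 OR ((NOT 1 XOR 1) IMPLIES (0 XOR 1))) -> 1
  row 22 [10110]: (1 OR ((NOT 0 XOR 1) IMPLIES (1 XOR 0))) -> 1
  row 23 [10111]: (1 OR ((NOT 1 XOR 1) IMPLIES (1 XOR 1))) -> 1
  row 24 [11000]: (0 OR ((NOT 0 XOR 1) IMPLIES (0 XOR 0))) -> 1
  row 25 [11001]: (0 OR ((NOT 1 XOR 1) IMPLIES (0 XOR 1))) -> 1
  row 26 [11010]: (0 OR ((NOT 0 XOR 1) IMPLIES (1 XOR 0))) -> 1
  row 27 [11011]: (0 OR ((NOT 1 XOR 1) IMPLIES (1 XOR 1))) -> 0
  row 28 [11100]: (1 OR ((NOT 0 XOR 1) IMPLIES (0 XOR 0))) -> 1
  row 29 [11101]: (1 OR ((NOT 1 XOR 1) IMPLIES (0 XOR 1))) -> 1
  row 30 [11110]: (1 OR ((NOT 0 XOR 1) IMPLIES (1 XOR 0))) -> 1
  row 31 [11111]: (1 OR ((NOT 1 XOR 1) IMPLIES (1 XOR 1))) -> 1
Full result column, 4 rows per line (a,b,c fixed per line; d,e runs 00..11 left to right):
  rows 0-3 [a,b,c=000]: 0111  = hex 7
  rows 4-7 [a,b,c=001]: 1111  = hex F
  rows 8-11 [a,b,c=010]: 0111  = hex 7
  rows 12-15 [a,b,c=011]: 1111  = hex F
  rows 16-19 [a,b,c=100]: 1110  = hex E
  rows 20-23 [a,b,c=101]: 1111  = hex F
  rows 24-27 [a,b,c=110]: 1110  = hex E
  rows 28-31 [a,b,c=111]: 1111  = hex F
Output column (row 0 .. row 31) = 01111111011111111110111111101111
Output column grouped in 4s = 0111 1111 0111 1111 1110 1111 1110 1111 = 0x7F7FEFEF
Convert to decimal digit by digit (value = value*16 + digit):
  7 -> 7
  7*16 + 15 (F) = 127
  127*16 + 7 = 2039
  2039*16 + 15 (F) = 32639
  32639*16 + 14 (E) = 522238
  522238*16 + 15 (F) = 8355823
  8355823*16 + 14 (E) = 133693182
  133693182*16 + 15 (F) = 2139090927
Decimal = 2139090927

2139090927


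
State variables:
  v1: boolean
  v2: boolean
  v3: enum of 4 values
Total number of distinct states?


State space = product of domain sizes of all variables.
Domain sizes:
  v1 (boolean): 2
  v2 (boolean): 2
  v3 (enum of 4 values): 4
Product = 2 * 2 * 4 = 16

16


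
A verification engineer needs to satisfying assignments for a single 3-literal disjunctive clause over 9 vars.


Step 1: Total=2^9=512
Step 2: Unsat when all 3 false: 2^6=64
Step 3: Sat=512-64=448

448


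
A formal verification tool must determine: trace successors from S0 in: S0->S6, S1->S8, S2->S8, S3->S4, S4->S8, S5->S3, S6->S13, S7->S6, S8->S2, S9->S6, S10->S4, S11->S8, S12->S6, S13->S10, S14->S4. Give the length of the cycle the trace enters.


Trace from S0 until a state repeats:
  S0 -> S6 -> S13 -> S10 -> S4 -> S8 -> S2 -> S8
S8 first seen at step 5, revisited at step 7.
Cycle length = 7 - 5 = 2

2


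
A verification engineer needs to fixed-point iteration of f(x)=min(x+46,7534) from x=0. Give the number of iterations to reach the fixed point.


Step 1: x=0, cap=7534, increment=46
Step 2: x grows by 46 each step until capped at 7534; fixed point is x=7534
Step 3: iterations = ceil(7534/46) = 164

164


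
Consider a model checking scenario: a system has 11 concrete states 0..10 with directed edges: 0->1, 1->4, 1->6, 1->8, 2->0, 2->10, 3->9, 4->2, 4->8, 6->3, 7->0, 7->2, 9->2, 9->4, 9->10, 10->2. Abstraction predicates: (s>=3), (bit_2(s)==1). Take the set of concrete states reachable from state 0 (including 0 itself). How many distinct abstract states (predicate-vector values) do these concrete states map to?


BFS from 0:
Concrete reachable: {0, 1, 2, 3, 4, 6, 8, 9, 10}
Abstract via predicates (s>=3), (bit_2(s)==1):
  (0,0) <- {0, 1, 2}
  (1,0) <- {3, 8, 9, 10}
  (1,1) <- {4, 6}
Distinct abstract states = 3

3


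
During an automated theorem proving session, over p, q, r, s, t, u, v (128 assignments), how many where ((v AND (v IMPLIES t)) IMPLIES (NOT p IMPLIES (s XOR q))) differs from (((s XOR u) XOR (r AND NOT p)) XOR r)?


F1 = ((v AND (v IMPLIES t)) IMPLIES (NOT p IMPLIES (s XOR q)))
F2 = (((s XOR u) XOR (r AND NOT p)) XOR r)
Evaluate both on each of 128 rows (bits = p,q,r,s,t,u,v):
  row 0 [0000000]: F1=1 F2=0 (differ) -> 1
  row 1 [0000001]: F1=1 F2=0 (differ) -> 1
  row 2 [0000010]: F1=1 F2=1 -> 0
  row 3 [0000011]: F1=1 F2=1 -> 0
  row 4 [0000100]: F1=1 F2=0 (differ) -> 1
  (every remaining row is evaluated the same way; all 128 results are listed next)
Full result column, 8 rows per line (p,q,r,s fixed per line; t,u,v runs 000..111 left to right):
  rows 0-7 [p,q,r,s=0000]: 11001001  (ones: 4)
  rows 8-15 [p,q,r,s=0001]: 00110011  (ones: 4)
  rows 16-23 [p,q,r,s=0010]: 11001001  (ones: 4)
  rows 24-31 [p,q,r,s=0011]: 00110011  (ones: 4)
  rows 32-39 [p,q,r,s=0100]: 11001100  (ones: 4)
  rows 40-47 [p,q,r,s=0101]: 00110110  (ones: 4)
  rows 48-55 [p,q,r,s=0110]: 11001100  (ones: 4)
  rows 56-63 [p,q,r,s=0111]: 00110110  (ones: 4)
  rows 64-71 [p,q,r,s=1000]: 11001100  (ones: 4)
  rows 72-79 [p,q,r,s=1001]: 00110011  (ones: 4)
  rows 80-87 [p,q,r,s=1010]: 00110011  (ones: 4)
  rows 88-95 [p,q,r,s=1011]: 11001100  (ones: 4)
  rows 96-103 [p,q,r,s=1100]: 11001100  (ones: 4)
  rows 104-111 [p,q,r,s=1101]: 00110011  (ones: 4)
  rows 112-119 [p,q,r,s=1110]: 00110011  (ones: 4)
  rows 120-127 [p,q,r,s=1111]: 11001100  (ones: 4)
Disagreements = 4+4+4+4+4+4+4+4+4+4+4+4+4+4+4+4 = 64

64


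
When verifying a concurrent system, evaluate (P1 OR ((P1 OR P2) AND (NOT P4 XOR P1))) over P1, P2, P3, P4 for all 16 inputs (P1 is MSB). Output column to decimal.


Formula: (P1 OR ((P1 OR P2) AND (NOT P4 XOR P1))) over P1, P2, P3, P4 (16 rows)
Evaluate each row (bits = P1,P2,P3,P4, MSB first):
  row 0 [0000]: (0 OR ((0 OR 0) AND (NOT 0 XOR 0))) -> 0
  row 1 [0001]: (0 OR ((0 OR 0) AND (NOT 1 XOR 0))) -> 0
  row 2 [0010]: (0 OR ((0 OR 0) AND (NOT 0 XOR 0))) -> 0
  row 3 [0011]: (0 OR ((0 OR 0) AND (NOT 1 XOR 0))) -> 0
  row 4 [0100]: (0 OR ((0 OR 1) AND (NOT 0 XOR 0))) -> 1
  row 5 [0101]: (0 OR ((0 OR 1) AND (NOT 1 XOR 0))) -> 0
  row 6 [0110]: (0 OR ((0 OR 1) AND (NOT 0 XOR 0))) -> 1
  row 7 [0111]: (0 OR ((0 OR 1) AND (NOT 1 XOR 0))) -> 0
  row 8 [1000]: (1 OR ((1 OR 0) AND (NOT 0 XOR 1))) -> 1
  row 9 [1001]: (1 OR ((1 OR 0) AND (NOT 1 XOR 1))) -> 1
  row 10 [1010]: (1 OR ((1 OR 0) AND (NOT 0 XOR 1))) -> 1
  row 11 [1011]: (1 OR ((1 OR 0) AND (NOT 1 XOR 1))) -> 1
  row 12 [1100]: (1 OR ((1 OR 1) AND (NOT 0 XOR 1))) -> 1
  row 13 [1101]: (1 OR ((1 OR 1) AND (NOT 1 XOR 1))) -> 1
  row 14 [1110]: (1 OR ((1 OR 1) AND (NOT 0 XOR 1))) -> 1
  row 15 [1111]: (1 OR ((1 OR 1) AND (NOT 1 XOR 1))) -> 1
Full result column, 4 rows per line (P1,P2 fixed per line; P3,P4 runs 00..11 left to right):
  rows 0-3 [P1,P2=00]: 0000  = hex 0
  rows 4-7 [P1,P2=01]: 1010  = hex A
  rows 8-11 [P1,P2=10]: 1111  = hex F
  rows 12-15 [P1,P2=11]: 1111  = hex F
Output column (row 0 .. row 15) = 0000101011111111
Output column grouped in 4s = 0000 1010 1111 1111 = 0x0AFF
Convert to decimal digit by digit (value = value*16 + digit):
  0 -> 0
  0*16 + 10 (A) = 10
  10*16 + 15 (F) = 175
  175*16 + 15 (F) = 2815
Decimal = 2815

2815


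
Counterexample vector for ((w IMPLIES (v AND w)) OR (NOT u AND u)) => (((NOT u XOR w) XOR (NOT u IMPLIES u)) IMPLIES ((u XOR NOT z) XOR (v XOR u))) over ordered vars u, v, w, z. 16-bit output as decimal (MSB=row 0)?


F1 = ((w IMPLIES (v AND w)) OR (NOT u AND u))
F2 = (((NOT u XOR w) XOR (NOT u IMPLIES u)) IMPLIES ((u XOR NOT z) XOR (v XOR u)))
Counterexample to F1=>F2 is where F1=1 and F2=0.
Evaluate each row (bits = u,v,w,z, MSB first):
  row 0 [0000]: F1=1 F2=1 -> F1&~F2 -> 0
  row 1 [0001]: F1=1 F2=0 -> F1&~F2 -> 1
  row 2 [0010]: F1=0 F2=1 -> F1&~F2 -> 0
  row 3 [0011]: F1=0 F2=1 -> F1&~F2 -> 0
  row 4 [0100]: F1=1 F2=0 -> F1&~F2 -> 1
  row 5 [0101]: F1=1 F2=1 -> F1&~F2 -> 0
  row 6 [0110]: F1=1 F2=1 -> F1&~F2 -> 0
  row 7 [0111]: F1=1 F2=1 -> F1&~F2 -> 0
  row 8 [1000]: F1=1 F2=1 -> F1&~F2 -> 0
  row 9 [1001]: F1=1 F2=0 -> F1&~F2 -> 1
  row 10 [1010]: F1=0 F2=1 -> F1&~F2 -> 0
  row 11 [1011]: F1=0 F2=1 -> F1&~F2 -> 0
  row 12 [1100]: F1=1 F2=0 -> F1&~F2 -> 1
  row 13 [1101]: F1=1 F2=1 -> F1&~F2 -> 0
  row 14 [1110]: F1=1 F2=1 -> F1&~F2 -> 0
  row 15 [1111]: F1=1 F2=1 -> F1&~F2 -> 0
Full result column, 4 rows per line (u,v fixed per line; w,z runs 00..11 left to right):
  rows 0-3 [u,v=00]: 0100  = hex 4
  rows 4-7 [u,v=01]: 1000  = hex 8
  rows 8-11 [u,v=10]: 0100  = hex 4
  rows 12-15 [u,v=11]: 1000  = hex 8
Counterexample vector (row 0 .. row 15) = 0100100001001000
Output column grouped in 4s = 0100 1000 0100 1000 = 0x4848
Convert to decimal digit by digit (value = value*16 + digit):
  4 -> 4
  4*16 + 8 = 72
  72*16 + 4 = 1156
  1156*16 + 8 = 18504
Decimal = 18504

18504


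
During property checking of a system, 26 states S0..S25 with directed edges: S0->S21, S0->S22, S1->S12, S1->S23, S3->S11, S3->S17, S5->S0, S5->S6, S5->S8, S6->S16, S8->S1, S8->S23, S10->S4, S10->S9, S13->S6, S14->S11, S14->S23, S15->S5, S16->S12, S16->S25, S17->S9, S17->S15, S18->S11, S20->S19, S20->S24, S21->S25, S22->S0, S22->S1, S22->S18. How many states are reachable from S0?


BFS from S0:
  layer 0: {S0}
  layer 1: {S21, S22}
  layer 2: {S1, S18, S25}
  layer 3: {S11, S12, S23}
Reachable set: {S0, S1, S11, S12, S18, S21, S22, S23, S25}
Count = 9

9


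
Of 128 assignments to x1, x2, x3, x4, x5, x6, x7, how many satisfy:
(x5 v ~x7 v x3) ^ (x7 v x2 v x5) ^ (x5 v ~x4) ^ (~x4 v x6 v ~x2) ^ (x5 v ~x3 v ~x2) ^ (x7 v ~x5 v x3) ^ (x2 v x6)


CNF with 7 clauses over 7 vars (128 assignments).
An assignment satisfies CNF iff every clause has >=1 true literal.
Check each row (bits = x1,x2,x3,x4,x5,x6,x7; clause T/F shown):
  row 0 [0000000]: clauses=TFTTTTF -> 0
  row 1 [0000001]: clauses=FTTTTTF -> 0
  row 2 [0000010]: clauses=TFTTTTT -> 0
  row 3 [0000011]: clauses=FTTTTTT -> 0
  row 4 [0000100]: clauses=TTTTTFF -> 0
  (every remaining row is evaluated the same way; all 128 results are listed next)
Full result column, 8 rows per line (x1,x2,x3,x4 fixed per line; x5,x6,x7 runs 000..111 left to right):
  rows 0-7 [x1,x2,x3,x4=0000]: 00000001  (ones: 1)
  rows 8-15 [x1,x2,x3,x4=0001]: 00000001  (ones: 1)
  rows 16-23 [x1,x2,x3,x4=0010]: 00010011  (ones: 3)
  rows 24-31 [x1,x2,x3,x4=0011]: 00000011  (ones: 2)
  rows 32-39 [x1,x2,x3,x4=0100]: 10100101  (ones: 4)
  rows 40-47 [x1,x2,x3,x4=0101]: 00000001  (ones: 1)
  rows 48-55 [x1,x2,x3,x4=0110]: 00001111  (ones: 4)
  rows 56-63 [x1,x2,x3,x4=0111]: 00000011  (ones: 2)
  rows 64-71 [x1,x2,x3,x4=1000]: 00000001  (ones: 1)
  rows 72-79 [x1,x2,x3,x4=1001]: 00000001  (ones: 1)
  rows 80-87 [x1,x2,x3,x4=1010]: 00010011  (ones: 3)
  rows 88-95 [x1,x2,x3,x4=1011]: 00000011  (ones: 2)
  rows 96-103 [x1,x2,x3,x4=1100]: 10100101  (ones: 4)
  rows 104-111 [x1,x2,x3,x4=1101]: 00000001  (ones: 1)
  rows 112-119 [x1,x2,x3,x4=1110]: 00001111  (ones: 4)
  rows 120-127 [x1,x2,x3,x4=1111]: 00000011  (ones: 2)
Satisfying assignments = 1+1+3+2+4+1+4+2+1+1+3+2+4+1+4+2 = 36

36


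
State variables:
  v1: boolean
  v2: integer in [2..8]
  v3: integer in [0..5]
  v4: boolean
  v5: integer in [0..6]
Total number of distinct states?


State space = product of domain sizes of all variables.
Domain sizes:
  v1 (boolean): 2
  v2 (integer in [2..8]): 7
  v3 (integer in [0..5]): 6
  v4 (boolean): 2
  v5 (integer in [0..6]): 7
Product = 2 * 7 * 6 * 2 * 7 = 1176

1176


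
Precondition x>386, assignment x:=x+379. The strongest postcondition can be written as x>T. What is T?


Formula: sp(P, x:=E) = exists old_x. (x = E[old_x/x]) AND P[old_x/x] (old_x is the value of x before the assignment; eliminate old_x by solving x = E[old_x/x] for old_x)
Step 1: Precondition P: x>386, i.e. old_x > 386
Step 2: Assignment gives x = old_x + 379, so old_x = x - 379
Step 3: Substitute into P: x - 379 > 386
Step 4: Simplify: x > 386+379 = 765

765


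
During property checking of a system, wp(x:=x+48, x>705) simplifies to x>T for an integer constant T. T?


Formula: wp(x:=E, P) = P[E/x] (substitute E for x in postcondition)
Step 1: Postcondition: x>705
Step 2: Substitute x+48 for x: x+48>705
Step 3: Solve for x: x > 705-48 = 657

657


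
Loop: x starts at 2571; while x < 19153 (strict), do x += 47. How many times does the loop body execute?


Step 1: x goes from 2571 toward 19153 by 47; the body runs while x<19153, so iterations = ceil((bound-start)/step)
Step 2: Distance=16582
Step 3: ceil(16582/47)=353

353


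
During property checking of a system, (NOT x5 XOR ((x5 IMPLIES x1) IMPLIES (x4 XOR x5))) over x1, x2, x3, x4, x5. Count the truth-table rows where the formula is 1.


Formula: (NOT x5 XOR ((x5 IMPLIES x1) IMPLIES (x4 XOR x5))) over 5 vars (32 rows)
Evaluate each row (x1, x2, x3, x4, x5 as bits, MSB first):
  row 0 [00000]: (NOT 0 XOR ((0 IMPLIES 0) IMPLIES (0 XOR 0))) -> 1
  row 1 [00001]: (NOT 1 XOR ((1 IMPLIES 0) IMPLIES (0 XOR 1))) -> 1
  row 2 [00010]: (NOT 0 XOR ((0 IMPLIES 0) IMPLIES (1 XOR 0))) -> 0
  row 3 [00011]: (NOT 1 XOR ((1 IMPLIES 0) IMPLIES (1 XOR 1))) -> 1
  row 4 [00100]: (NOT 0 XOR ((0 IMPLIES 0) IMPLIES (0 XOR 0))) -> 1
  row 5 [00101]: (NOT 1 XOR ((1 IMPLIES 0) IMPLIES (0 XOR 1))) -> 1
  row 6 [00110]: (NOT 0 XOR ((0 IMPLIES 0) IMPLIES (1 XOR 0))) -> 0
  row 7 [00111]: (NOT 1 XOR ((1 IMPLIES 0) IMPLIES (1 XOR 1))) -> 1
  row 8 [01000]: (NOT 0 XOR ((0 IMPLIES 0) IMPLIES (0 XOR 0))) -> 1
  row 9 [01001]: (NOT 1 XOR ((1 IMPLIES 0) IMPLIES (0 XOR 1))) -> 1
  row 10 [01010]: (NOT 0 XOR ((0 IMPLIES 0) IMPLIES (1 XOR 0))) -> 0
  row 11 [01011]: (NOT 1 XOR ((1 IMPLIES 0) IMPLIES (1 XOR 1))) -> 1
  row 12 [01100]: (NOT 0 XOR ((0 IMPLIES 0) IMPLIES (0 XOR 0))) -> 1
  row 13 [01101]: (NOT 1 XOR ((1 IMPLIES 0) IMPLIES (0 XOR 1))) -> 1
  row 14 [01110]: (NOT 0 XOR ((0 IMPLIES 0) IMPLIES (1 XOR 0))) -> 0
  row 15 [01111]: (NOT 1 XOR ((1 IMPLIES 0) IMPLIES (1 XOR 1))) -> 1
  row 16 [10000]: (NOT 0 XOR ((0 IMPLIES 1) IMPLIES (0 XOR 0))) -> 1
  row 17 [10001]: (NOT 1 XOR ((1 IMPLIES 1) IMPLIES (0 XOR 1))) -> 1
  row 18 [10010]: (NOT 0 XOR ((0 IMPLIES 1) IMPLIES (1 XOR 0))) -> 0
  row 19 [10011]: (NOT 1 XOR ((1 IMPLIES 1) IMPLIES (1 XOR 1))) -> 0
  row 20 [10100]: (NOT 0 XOR ((0 IMPLIES 1) IMPLIES (0 XOR 0))) -> 1
  row 21 [10101]: (NOT 1 XOR ((1 IMPLIES 1) IMPLIES (0 XOR 1))) -> 1
  row 22 [10110]: (NOT 0 XOR ((0 IMPLIES 1) IMPLIES (1 XOR 0))) -> 0
  row 23 [10111]: (NOT 1 XOR ((1 IMPLIES 1) IMPLIES (1 XOR 1))) -> 0
  row 24 [11000]: (NOT 0 XOR ((0 IMPLIES 1) IMPLIES (0 XOR 0))) -> 1
  row 25 [11001]: (NOT 1 XOR ((1 IMPLIES 1) IMPLIES (0 XOR 1))) -> 1
  row 26 [11010]: (NOT 0 XOR ((0 IMPLIES 1) IMPLIES (1 XOR 0))) -> 0
  row 27 [11011]: (NOT 1 XOR ((1 IMPLIES 1) IMPLIES (1 XOR 1))) -> 0
  row 28 [11100]: (NOT 0 XOR ((0 IMPLIES 1) IMPLIES (0 XOR 0))) -> 1
  row 29 [11101]: (NOT 1 XOR ((1 IMPLIES 1) IMPLIES (0 XOR 1))) -> 1
  row 30 [11110]: (NOT 0 XOR ((0 IMPLIES 1) IMPLIES (1 XOR 0))) -> 0
  row 31 [11111]: (NOT 1 XOR ((1 IMPLIES 1) IMPLIES (1 XOR 1))) -> 0
Full result column, 8 rows per line (x1,x2 fixed per line; x3,x4,x5 runs 000..111 left to right):
  rows 0-7 [x1,x2=00]: 11011101  (ones: 6)
  rows 8-15 [x1,x2=01]: 11011101  (ones: 6)
  rows 16-23 [x1,x2=10]: 11001100  (ones: 4)
  rows 24-31 [x1,x2=11]: 11001100  (ones: 4)
Count of 1-rows = 6+6+4+4 = 20

20


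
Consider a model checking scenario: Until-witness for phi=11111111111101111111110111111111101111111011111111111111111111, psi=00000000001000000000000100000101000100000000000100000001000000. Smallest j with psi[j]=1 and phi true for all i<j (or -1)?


(phi U psi) at 0: need smallest j with psi[j]=1 and phi[i]=1 for all i in [0,j).
Scan from step 0:
  step 0: phi=1, psi=0 -> continue
  step 1: phi=1, psi=0 -> continue
  step 2: phi=1, psi=0 -> continue
  step 3: phi=1, psi=0 -> continue
  step 10: psi=1 and phi held for [0,10) -> witness found
Witness step = 10

10


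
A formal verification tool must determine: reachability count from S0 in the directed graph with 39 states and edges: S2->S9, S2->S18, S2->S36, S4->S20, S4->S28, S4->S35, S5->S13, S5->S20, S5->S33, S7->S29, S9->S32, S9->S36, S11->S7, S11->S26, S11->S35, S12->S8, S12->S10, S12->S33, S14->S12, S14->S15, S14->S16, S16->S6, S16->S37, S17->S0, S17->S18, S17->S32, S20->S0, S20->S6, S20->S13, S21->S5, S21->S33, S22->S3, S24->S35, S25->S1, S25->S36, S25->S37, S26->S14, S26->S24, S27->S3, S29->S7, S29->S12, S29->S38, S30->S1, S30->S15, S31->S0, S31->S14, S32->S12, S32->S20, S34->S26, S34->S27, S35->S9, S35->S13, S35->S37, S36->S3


BFS from S0:
  layer 0: {S0}
Reachable set: {S0}
Count = 1

1


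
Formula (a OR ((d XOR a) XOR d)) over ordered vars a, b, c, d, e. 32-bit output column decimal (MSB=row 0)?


Formula: (a OR ((d XOR a) XOR d)) over a, b, c, d, e (32 rows)
Evaluate each row (bits = a,b,c,d,e, MSB first):
  row 0 [00000]: (0 OR ((0 XOR 0) XOR 0)) -> 0
  row 1 [00001]: (0 OR ((0 XOR 0) XOR 0)) -> 0
  row 2 [00010]: (0 OR ((1 XOR 0) XOR 1)) -> 0
  row 3 [00011]: (0 OR ((1 XOR 0) XOR 1)) -> 0
  row 4 [00100]: (0 OR ((0 XOR 0) XOR 0)) -> 0
  row 5 [00101]: (0 OR ((0 XOR 0) XOR 0)) -> 0
  row 6 [00110]: (0 OR ((1 XOR 0) XOR 1)) -> 0
  row 7 [00111]: (0 OR ((1 XOR 0) XOR 1)) -> 0
  row 8 [01000]: (0 OR ((0 XOR 0) XOR 0)) -> 0
  row 9 [01001]: (0 OR ((0 XOR 0) XOR 0)) -> 0
  row 10 [01010]: (0 OR ((1 XOR 0) XOR 1)) -> 0
  row 11 [01011]: (0 OR ((1 XOR 0) XOR 1)) -> 0
  row 12 [01100]: (0 OR ((0 XOR 0) XOR 0)) -> 0
  row 13 [01101]: (0 OR ((0 XOR 0) XOR 0)) -> 0
  row 14 [01110]: (0 OR ((1 XOR 0) XOR 1)) -> 0
  row 15 [01111]: (0 OR ((1 XOR 0) XOR 1)) -> 0
  row 16 [10000]: (1 OR ((0 XOR 1) XOR 0)) -> 1
  row 17 [10001]: (1 OR ((0 XOR 1) XOR 0)) -> 1
  row 18 [10010]: (1 OR ((1 XOR 1) XOR 1)) -> 1
  row 19 [10011]: (1 OR ((1 XOR 1) XOR 1)) -> 1
  row 20 [10100]: (1 OR ((0 XOR 1) XOR 0)) -> 1
  row 21 [10101]: (1 OR ((0 XOR 1) XOR 0)) -> 1
  row 22 [10110]: (1 OR ((1 XOR 1) XOR 1)) -> 1
  row 23 [10111]: (1 OR ((1 XOR 1) XOR 1)) -> 1
  row 24 [11000]: (1 OR ((0 XOR 1) XOR 0)) -> 1
  row 25 [11001]: (1 OR ((0 XOR 1) XOR 0)) -> 1
  row 26 [11010]: (1 OR ((1 XOR 1) XOR 1)) -> 1
  row 27 [11011]: (1 OR ((1 XOR 1) XOR 1)) -> 1
  row 28 [11100]: (1 OR ((0 XOR 1) XOR 0)) -> 1
  row 29 [11101]: (1 OR ((0 XOR 1) XOR 0)) -> 1
  row 30 [11110]: (1 OR ((1 XOR 1) XOR 1)) -> 1
  row 31 [11111]: (1 OR ((1 XOR 1) XOR 1)) -> 1
Full result column, 4 rows per line (a,b,c fixed per line; d,e runs 00..11 left to right):
  rows 0-3 [a,b,c=000]: 0000  = hex 0
  rows 4-7 [a,b,c=001]: 0000  = hex 0
  rows 8-11 [a,b,c=010]: 0000  = hex 0
  rows 12-15 [a,b,c=011]: 0000  = hex 0
  rows 16-19 [a,b,c=100]: 1111  = hex F
  rows 20-23 [a,b,c=101]: 1111  = hex F
  rows 24-27 [a,b,c=110]: 1111  = hex F
  rows 28-31 [a,b,c=111]: 1111  = hex F
Output column (row 0 .. row 31) = 00000000000000001111111111111111
Output column grouped in 4s = 0000 0000 0000 0000 1111 1111 1111 1111 = 0x0000FFFF
Convert to decimal digit by digit (value = value*16 + digit):
  0 -> 0
  0*16 + 0 = 0
  0*16 + 0 = 0
  0*16 + 0 = 0
  0*16 + 15 (F) = 15
  15*16 + 15 (F) = 255
  255*16 + 15 (F) = 4095
  4095*16 + 15 (F) = 65535
Decimal = 65535

65535


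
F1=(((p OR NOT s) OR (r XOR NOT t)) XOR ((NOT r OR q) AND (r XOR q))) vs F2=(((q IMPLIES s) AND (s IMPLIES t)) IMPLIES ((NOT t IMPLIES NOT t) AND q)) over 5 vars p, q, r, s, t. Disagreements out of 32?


F1 = (((p OR NOT s) OR (r XOR NOT t)) XOR ((NOT r OR q) AND (r XOR q)))
F2 = (((q IMPLIES s) AND (s IMPLIES t)) IMPLIES ((NOT t IMPLIES NOT t) AND q))
Evaluate both on each of 32 rows (bits = p,q,r,s,t):
  row 0 [00000]: F1=1 F2=0 (differ) -> 1
  row 1 [00001]: F1=1 F2=0 (differ) -> 1
  row 2 [00010]: F1=1 F2=1 -> 0
  row 3 [00011]: F1=0 F2=0 -> 0
  row 4 [00100]: F1=1 F2=0 (differ) -> 1
  row 5 [00101]: F1=1 F2=0 (differ) -> 1
  row 6 [00110]: F1=0 F2=1 (differ) -> 1
  row 7 [00111]: F1=1 F2=0 (differ) -> 1
  row 8 [01000]: F1=0 F2=1 (differ) -> 1
  row 9 [01001]: F1=0 F2=1 (differ) -> 1
  row 10 [01010]: F1=0 F2=1 (differ) -> 1
  row 11 [01011]: F1=1 F2=1 -> 0
  row 12 [01100]: F1=1 F2=1 -> 0
  row 13 [01101]: F1=1 F2=1 -> 0
  row 14 [01110]: F1=0 F2=1 (differ) -> 1
  row 15 [01111]: F1=1 F2=1 -> 0
  row 16 [10000]: F1=1 F2=0 (differ) -> 1
  row 17 [10001]: F1=1 F2=0 (differ) -> 1
  row 18 [10010]: F1=1 F2=1 -> 0
  row 19 [10011]: F1=1 F2=0 (differ) -> 1
  row 20 [10100]: F1=1 F2=0 (differ) -> 1
  row 21 [10101]: F1=1 F2=0 (differ) -> 1
  row 22 [10110]: F1=1 F2=1 -> 0
  row 23 [10111]: F1=1 F2=0 (differ) -> 1
  row 24 [11000]: F1=0 F2=1 (differ) -> 1
  row 25 [11001]: F1=0 F2=1 (differ) -> 1
  row 26 [11010]: F1=0 F2=1 (differ) -> 1
  row 27 [11011]: F1=0 F2=1 (differ) -> 1
  row 28 [11100]: F1=1 F2=1 -> 0
  row 29 [11101]: F1=1 F2=1 -> 0
  row 30 [11110]: F1=1 F2=1 -> 0
  row 31 [11111]: F1=1 F2=1 -> 0
Full result column, 8 rows per line (p,q fixed per line; r,s,t runs 000..111 left to right):
  rows 0-7 [p,q=00]: 11001111  (ones: 6)
  rows 8-15 [p,q=01]: 11100010  (ones: 4)
  rows 16-23 [p,q=10]: 11011101  (ones: 6)
  rows 24-31 [p,q=11]: 11110000  (ones: 4)
Disagreements = 6+4+6+4 = 20

20
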